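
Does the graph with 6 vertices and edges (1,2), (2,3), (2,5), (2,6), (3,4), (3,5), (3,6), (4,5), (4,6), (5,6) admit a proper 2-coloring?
No (odd cycle of length 3: 3 -> 2 -> 5 -> 3)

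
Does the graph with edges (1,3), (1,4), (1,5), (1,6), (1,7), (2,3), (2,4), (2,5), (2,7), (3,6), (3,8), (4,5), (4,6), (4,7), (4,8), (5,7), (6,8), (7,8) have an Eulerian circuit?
No (2 vertices have odd degree: {1, 7}; Eulerian circuit requires 0)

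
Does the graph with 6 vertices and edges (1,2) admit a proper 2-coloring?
Yes. Partition: {1, 3, 4, 5, 6}, {2}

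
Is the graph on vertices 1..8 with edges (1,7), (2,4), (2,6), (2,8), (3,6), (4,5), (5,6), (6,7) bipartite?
Yes. Partition: {1, 4, 6, 8}, {2, 3, 5, 7}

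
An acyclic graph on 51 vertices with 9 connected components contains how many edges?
42 (Each of the 9 component trees on V_i vertices has V_i - 1 edges; summing gives V - C = 51 - 9 = 42)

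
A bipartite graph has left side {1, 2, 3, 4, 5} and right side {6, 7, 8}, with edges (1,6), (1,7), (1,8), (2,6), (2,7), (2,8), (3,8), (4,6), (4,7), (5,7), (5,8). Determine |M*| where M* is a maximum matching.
3 (matching: (1,8), (2,7), (4,6); upper bound min(|L|,|R|) = min(5,3) = 3)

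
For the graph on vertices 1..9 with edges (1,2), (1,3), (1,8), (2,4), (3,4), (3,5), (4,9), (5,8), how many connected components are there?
3 (components: {1, 2, 3, 4, 5, 8, 9}, {6}, {7})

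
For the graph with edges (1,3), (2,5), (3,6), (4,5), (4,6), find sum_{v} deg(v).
10 (handshake: sum of degrees = 2|E| = 2 x 5 = 10)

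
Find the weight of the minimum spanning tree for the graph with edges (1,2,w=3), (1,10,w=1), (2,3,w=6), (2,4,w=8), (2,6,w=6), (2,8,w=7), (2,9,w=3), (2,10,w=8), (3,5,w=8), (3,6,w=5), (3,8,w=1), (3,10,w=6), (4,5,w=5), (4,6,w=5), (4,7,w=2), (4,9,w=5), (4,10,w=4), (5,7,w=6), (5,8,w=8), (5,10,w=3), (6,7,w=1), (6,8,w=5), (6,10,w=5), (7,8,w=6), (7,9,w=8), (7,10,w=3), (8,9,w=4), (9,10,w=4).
21 (MST edges: (1,2,w=3), (1,10,w=1), (2,9,w=3), (3,8,w=1), (4,7,w=2), (5,10,w=3), (6,7,w=1), (7,10,w=3), (8,9,w=4); sum of weights 3 + 1 + 3 + 1 + 2 + 3 + 1 + 3 + 4 = 21)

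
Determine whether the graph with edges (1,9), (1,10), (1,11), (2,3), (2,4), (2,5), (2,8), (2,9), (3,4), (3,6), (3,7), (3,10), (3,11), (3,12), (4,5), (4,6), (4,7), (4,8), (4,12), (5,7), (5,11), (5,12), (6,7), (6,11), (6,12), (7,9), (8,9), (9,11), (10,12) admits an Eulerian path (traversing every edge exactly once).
No (12 vertices have odd degree: {1, 2, 3, 4, 5, 6, 7, 8, 9, 10, 11, 12}; Eulerian path requires 0 or 2)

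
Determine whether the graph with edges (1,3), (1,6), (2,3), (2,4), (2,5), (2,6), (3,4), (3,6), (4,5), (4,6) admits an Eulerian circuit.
Yes (the graph is connected and all 6 vertices have even degree)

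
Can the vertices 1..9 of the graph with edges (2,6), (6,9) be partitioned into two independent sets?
Yes. Partition: {1, 2, 3, 4, 5, 7, 8, 9}, {6}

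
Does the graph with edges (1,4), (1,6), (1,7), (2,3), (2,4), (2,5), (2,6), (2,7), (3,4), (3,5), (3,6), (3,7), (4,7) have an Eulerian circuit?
No (4 vertices have odd degree: {1, 2, 3, 6}; Eulerian circuit requires 0)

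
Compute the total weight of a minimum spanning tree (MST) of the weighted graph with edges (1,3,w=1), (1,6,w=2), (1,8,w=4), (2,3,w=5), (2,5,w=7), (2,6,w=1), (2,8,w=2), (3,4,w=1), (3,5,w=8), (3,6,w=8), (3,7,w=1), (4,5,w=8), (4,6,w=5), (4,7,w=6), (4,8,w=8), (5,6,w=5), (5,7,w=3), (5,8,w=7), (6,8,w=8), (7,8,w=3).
11 (MST edges: (1,3,w=1), (1,6,w=2), (2,6,w=1), (2,8,w=2), (3,4,w=1), (3,7,w=1), (5,7,w=3); sum of weights 1 + 2 + 1 + 2 + 1 + 1 + 3 = 11)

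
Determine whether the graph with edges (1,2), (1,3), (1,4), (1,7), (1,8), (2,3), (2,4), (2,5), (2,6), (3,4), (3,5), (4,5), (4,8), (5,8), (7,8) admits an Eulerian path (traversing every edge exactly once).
No (4 vertices have odd degree: {1, 2, 4, 6}; Eulerian path requires 0 or 2)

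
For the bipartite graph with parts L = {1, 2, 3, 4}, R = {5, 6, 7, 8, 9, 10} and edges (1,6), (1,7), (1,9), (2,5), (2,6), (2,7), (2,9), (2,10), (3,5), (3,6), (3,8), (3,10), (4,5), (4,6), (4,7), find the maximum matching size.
4 (matching: (1,9), (2,10), (3,8), (4,7); upper bound min(|L|,|R|) = min(4,6) = 4)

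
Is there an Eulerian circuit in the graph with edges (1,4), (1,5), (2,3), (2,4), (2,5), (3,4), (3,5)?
No (4 vertices have odd degree: {2, 3, 4, 5}; Eulerian circuit requires 0)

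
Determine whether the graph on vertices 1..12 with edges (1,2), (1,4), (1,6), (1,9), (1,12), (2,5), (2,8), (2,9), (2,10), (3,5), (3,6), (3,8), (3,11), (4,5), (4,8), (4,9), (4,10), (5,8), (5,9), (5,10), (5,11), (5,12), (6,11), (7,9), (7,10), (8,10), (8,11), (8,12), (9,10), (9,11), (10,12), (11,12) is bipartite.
No (odd cycle of length 3: 9 -> 1 -> 2 -> 9)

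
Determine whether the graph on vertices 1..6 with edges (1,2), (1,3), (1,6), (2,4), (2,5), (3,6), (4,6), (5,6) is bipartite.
No (odd cycle of length 3: 3 -> 1 -> 6 -> 3)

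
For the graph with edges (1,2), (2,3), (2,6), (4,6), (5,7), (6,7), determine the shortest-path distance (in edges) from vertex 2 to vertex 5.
3 (path: 2 -> 6 -> 7 -> 5, 3 edges)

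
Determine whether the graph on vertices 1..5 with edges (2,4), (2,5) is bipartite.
Yes. Partition: {1, 2, 3}, {4, 5}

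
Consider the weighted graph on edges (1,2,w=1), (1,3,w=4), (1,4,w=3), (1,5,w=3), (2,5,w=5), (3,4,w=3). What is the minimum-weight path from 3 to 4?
3 (path: 3 -> 4; weights 3 = 3)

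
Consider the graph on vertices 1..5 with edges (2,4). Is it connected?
No, it has 4 components: {1}, {2, 4}, {3}, {5}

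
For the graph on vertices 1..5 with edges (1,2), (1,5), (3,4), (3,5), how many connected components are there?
1 (components: {1, 2, 3, 4, 5})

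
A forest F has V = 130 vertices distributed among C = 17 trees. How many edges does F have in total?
113 (Each of the 17 component trees on V_i vertices has V_i - 1 edges; summing gives V - C = 130 - 17 = 113)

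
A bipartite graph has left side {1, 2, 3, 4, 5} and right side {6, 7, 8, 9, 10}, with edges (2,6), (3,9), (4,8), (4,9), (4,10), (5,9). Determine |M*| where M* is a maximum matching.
3 (matching: (2,6), (3,9), (4,10); upper bound min(|L|,|R|) = min(5,5) = 5)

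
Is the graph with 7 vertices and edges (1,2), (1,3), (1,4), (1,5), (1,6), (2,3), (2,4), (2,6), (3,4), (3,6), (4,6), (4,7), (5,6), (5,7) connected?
Yes (BFS from 1 visits [1, 2, 3, 4, 5, 6, 7] — all 7 vertices reached)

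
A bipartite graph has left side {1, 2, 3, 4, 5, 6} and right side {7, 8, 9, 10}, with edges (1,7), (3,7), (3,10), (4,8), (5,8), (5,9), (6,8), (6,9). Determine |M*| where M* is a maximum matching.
4 (matching: (1,7), (3,10), (4,8), (5,9); upper bound min(|L|,|R|) = min(6,4) = 4)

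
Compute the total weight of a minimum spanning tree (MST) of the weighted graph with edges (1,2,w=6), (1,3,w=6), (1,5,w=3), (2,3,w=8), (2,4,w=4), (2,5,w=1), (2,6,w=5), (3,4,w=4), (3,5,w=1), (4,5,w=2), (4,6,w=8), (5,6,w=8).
12 (MST edges: (1,5,w=3), (2,5,w=1), (2,6,w=5), (3,5,w=1), (4,5,w=2); sum of weights 3 + 1 + 5 + 1 + 2 = 12)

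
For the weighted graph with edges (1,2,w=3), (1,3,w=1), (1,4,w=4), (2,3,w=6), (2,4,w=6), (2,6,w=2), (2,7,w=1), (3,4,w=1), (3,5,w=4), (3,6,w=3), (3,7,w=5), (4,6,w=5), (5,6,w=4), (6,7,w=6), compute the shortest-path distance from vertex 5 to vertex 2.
6 (path: 5 -> 6 -> 2; weights 4 + 2 = 6)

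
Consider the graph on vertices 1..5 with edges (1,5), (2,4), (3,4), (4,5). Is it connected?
Yes (BFS from 1 visits [1, 5, 4, 2, 3] — all 5 vertices reached)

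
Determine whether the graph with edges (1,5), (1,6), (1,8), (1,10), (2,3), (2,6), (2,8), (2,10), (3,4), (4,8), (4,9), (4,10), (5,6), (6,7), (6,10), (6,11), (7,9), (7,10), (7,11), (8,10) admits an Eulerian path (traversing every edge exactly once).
Yes — and in fact it has an Eulerian circuit (the graph is connected and all 11 vertices have even degree)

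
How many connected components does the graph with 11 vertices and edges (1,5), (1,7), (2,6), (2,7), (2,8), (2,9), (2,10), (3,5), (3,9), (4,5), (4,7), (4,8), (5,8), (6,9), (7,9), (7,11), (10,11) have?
1 (components: {1, 2, 3, 4, 5, 6, 7, 8, 9, 10, 11})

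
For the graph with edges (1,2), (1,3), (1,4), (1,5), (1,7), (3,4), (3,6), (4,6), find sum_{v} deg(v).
16 (handshake: sum of degrees = 2|E| = 2 x 8 = 16)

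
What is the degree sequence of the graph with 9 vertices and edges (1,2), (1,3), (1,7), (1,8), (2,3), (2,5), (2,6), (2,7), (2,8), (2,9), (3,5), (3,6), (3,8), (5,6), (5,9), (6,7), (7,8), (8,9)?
[7, 5, 5, 4, 4, 4, 4, 3, 0] (degrees: deg(1)=4, deg(2)=7, deg(3)=5, deg(4)=0, deg(5)=4, deg(6)=4, deg(7)=4, deg(8)=5, deg(9)=3)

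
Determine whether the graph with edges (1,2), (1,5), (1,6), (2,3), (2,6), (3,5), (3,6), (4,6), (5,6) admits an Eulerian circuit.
No (6 vertices have odd degree: {1, 2, 3, 4, 5, 6}; Eulerian circuit requires 0)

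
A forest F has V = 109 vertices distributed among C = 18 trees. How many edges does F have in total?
91 (Each of the 18 component trees on V_i vertices has V_i - 1 edges; summing gives V - C = 109 - 18 = 91)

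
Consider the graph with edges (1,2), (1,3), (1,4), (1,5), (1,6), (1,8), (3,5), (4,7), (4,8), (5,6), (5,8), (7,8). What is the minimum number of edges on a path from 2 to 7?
3 (path: 2 -> 1 -> 8 -> 7, 3 edges)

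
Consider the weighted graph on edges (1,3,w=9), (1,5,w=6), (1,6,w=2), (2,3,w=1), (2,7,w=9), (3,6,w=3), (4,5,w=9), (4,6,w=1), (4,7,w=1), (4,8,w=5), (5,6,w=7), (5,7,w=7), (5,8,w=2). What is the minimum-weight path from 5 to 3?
10 (path: 5 -> 6 -> 3; weights 7 + 3 = 10)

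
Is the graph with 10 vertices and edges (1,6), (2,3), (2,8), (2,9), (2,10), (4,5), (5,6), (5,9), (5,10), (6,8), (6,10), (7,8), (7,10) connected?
Yes (BFS from 1 visits [1, 6, 5, 8, 10, 4, 9, 2, 7, 3] — all 10 vertices reached)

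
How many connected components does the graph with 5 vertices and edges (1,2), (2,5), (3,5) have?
2 (components: {1, 2, 3, 5}, {4})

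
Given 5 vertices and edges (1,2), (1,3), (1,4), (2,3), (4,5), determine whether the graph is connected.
Yes (BFS from 1 visits [1, 2, 3, 4, 5] — all 5 vertices reached)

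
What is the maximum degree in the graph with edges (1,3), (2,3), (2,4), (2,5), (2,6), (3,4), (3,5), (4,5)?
4 (attained at vertices 2, 3)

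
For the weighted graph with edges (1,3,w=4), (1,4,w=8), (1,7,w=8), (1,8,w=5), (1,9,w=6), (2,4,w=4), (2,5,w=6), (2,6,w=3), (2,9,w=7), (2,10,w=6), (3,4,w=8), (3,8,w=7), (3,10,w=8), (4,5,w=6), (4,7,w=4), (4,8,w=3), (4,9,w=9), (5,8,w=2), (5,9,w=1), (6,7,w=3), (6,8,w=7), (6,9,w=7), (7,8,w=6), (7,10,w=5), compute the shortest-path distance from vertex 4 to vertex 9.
6 (path: 4 -> 8 -> 5 -> 9; weights 3 + 2 + 1 = 6)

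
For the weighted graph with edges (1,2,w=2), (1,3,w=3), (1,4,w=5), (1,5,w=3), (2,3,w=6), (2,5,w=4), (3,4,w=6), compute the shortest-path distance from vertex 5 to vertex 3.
6 (path: 5 -> 1 -> 3; weights 3 + 3 = 6)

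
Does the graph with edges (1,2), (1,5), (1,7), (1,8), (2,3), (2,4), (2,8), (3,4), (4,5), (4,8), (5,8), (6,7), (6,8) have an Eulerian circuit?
No (2 vertices have odd degree: {5, 8}; Eulerian circuit requires 0)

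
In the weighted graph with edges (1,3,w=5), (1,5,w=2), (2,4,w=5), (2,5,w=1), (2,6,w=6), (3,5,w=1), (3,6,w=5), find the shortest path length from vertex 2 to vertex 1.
3 (path: 2 -> 5 -> 1; weights 1 + 2 = 3)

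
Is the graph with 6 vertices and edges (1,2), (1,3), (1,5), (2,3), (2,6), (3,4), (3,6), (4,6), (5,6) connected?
Yes (BFS from 1 visits [1, 2, 3, 5, 6, 4] — all 6 vertices reached)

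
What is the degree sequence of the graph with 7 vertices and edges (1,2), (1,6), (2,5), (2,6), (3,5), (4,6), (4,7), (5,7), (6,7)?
[4, 3, 3, 3, 2, 2, 1] (degrees: deg(1)=2, deg(2)=3, deg(3)=1, deg(4)=2, deg(5)=3, deg(6)=4, deg(7)=3)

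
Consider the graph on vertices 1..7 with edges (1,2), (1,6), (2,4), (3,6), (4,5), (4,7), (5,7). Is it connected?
Yes (BFS from 1 visits [1, 2, 6, 4, 3, 5, 7] — all 7 vertices reached)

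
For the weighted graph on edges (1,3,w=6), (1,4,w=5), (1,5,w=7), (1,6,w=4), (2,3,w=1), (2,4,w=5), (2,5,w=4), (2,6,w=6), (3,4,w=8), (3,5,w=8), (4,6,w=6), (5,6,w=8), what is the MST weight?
19 (MST edges: (1,4,w=5), (1,6,w=4), (2,3,w=1), (2,4,w=5), (2,5,w=4); sum of weights 5 + 4 + 1 + 5 + 4 = 19)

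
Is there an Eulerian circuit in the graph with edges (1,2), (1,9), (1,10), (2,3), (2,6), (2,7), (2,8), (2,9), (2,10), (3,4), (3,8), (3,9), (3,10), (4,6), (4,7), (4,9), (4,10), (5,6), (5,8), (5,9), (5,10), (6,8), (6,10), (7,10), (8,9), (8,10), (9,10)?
No (8 vertices have odd degree: {1, 2, 3, 4, 6, 7, 9, 10}; Eulerian circuit requires 0)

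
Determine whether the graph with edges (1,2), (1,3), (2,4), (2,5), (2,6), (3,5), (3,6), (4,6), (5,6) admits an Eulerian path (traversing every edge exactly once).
Yes (the graph is connected and exactly 2 vertices have odd degree: {3, 5}; any Eulerian path must start and end at those)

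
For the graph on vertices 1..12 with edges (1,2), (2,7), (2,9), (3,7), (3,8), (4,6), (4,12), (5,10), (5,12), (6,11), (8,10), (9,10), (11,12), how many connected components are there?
1 (components: {1, 2, 3, 4, 5, 6, 7, 8, 9, 10, 11, 12})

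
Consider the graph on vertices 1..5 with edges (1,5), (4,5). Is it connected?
No, it has 3 components: {1, 4, 5}, {2}, {3}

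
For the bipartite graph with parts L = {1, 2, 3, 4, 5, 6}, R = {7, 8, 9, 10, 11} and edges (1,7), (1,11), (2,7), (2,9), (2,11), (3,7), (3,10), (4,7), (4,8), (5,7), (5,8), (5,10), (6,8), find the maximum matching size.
5 (matching: (1,11), (2,9), (3,10), (4,8), (5,7); upper bound min(|L|,|R|) = min(6,5) = 5)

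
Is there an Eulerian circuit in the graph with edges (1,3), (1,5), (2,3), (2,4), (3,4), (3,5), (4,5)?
No (2 vertices have odd degree: {4, 5}; Eulerian circuit requires 0)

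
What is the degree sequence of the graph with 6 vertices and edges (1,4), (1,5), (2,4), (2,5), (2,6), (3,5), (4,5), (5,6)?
[5, 3, 3, 2, 2, 1] (degrees: deg(1)=2, deg(2)=3, deg(3)=1, deg(4)=3, deg(5)=5, deg(6)=2)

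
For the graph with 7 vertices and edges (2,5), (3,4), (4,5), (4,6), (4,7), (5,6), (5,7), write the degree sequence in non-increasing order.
[4, 4, 2, 2, 1, 1, 0] (degrees: deg(1)=0, deg(2)=1, deg(3)=1, deg(4)=4, deg(5)=4, deg(6)=2, deg(7)=2)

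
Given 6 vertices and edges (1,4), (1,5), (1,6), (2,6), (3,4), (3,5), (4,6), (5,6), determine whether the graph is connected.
Yes (BFS from 1 visits [1, 4, 5, 6, 3, 2] — all 6 vertices reached)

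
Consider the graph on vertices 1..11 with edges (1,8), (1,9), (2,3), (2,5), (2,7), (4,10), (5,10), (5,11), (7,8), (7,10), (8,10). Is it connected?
No, it has 2 components: {1, 2, 3, 4, 5, 7, 8, 9, 10, 11}, {6}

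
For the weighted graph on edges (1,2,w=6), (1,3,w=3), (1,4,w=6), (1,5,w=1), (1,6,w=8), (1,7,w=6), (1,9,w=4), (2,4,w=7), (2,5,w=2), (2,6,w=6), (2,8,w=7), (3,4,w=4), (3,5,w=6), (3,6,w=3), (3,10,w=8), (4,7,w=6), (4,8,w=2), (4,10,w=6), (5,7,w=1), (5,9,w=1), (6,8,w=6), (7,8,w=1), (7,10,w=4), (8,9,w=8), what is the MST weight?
18 (MST edges: (1,3,w=3), (1,5,w=1), (2,5,w=2), (3,6,w=3), (4,8,w=2), (5,7,w=1), (5,9,w=1), (7,8,w=1), (7,10,w=4); sum of weights 3 + 1 + 2 + 3 + 2 + 1 + 1 + 1 + 4 = 18)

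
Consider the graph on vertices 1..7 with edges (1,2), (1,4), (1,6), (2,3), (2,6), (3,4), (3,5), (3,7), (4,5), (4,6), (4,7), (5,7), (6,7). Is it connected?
Yes (BFS from 1 visits [1, 2, 4, 6, 3, 5, 7] — all 7 vertices reached)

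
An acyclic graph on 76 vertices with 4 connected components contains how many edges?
72 (Each of the 4 component trees on V_i vertices has V_i - 1 edges; summing gives V - C = 76 - 4 = 72)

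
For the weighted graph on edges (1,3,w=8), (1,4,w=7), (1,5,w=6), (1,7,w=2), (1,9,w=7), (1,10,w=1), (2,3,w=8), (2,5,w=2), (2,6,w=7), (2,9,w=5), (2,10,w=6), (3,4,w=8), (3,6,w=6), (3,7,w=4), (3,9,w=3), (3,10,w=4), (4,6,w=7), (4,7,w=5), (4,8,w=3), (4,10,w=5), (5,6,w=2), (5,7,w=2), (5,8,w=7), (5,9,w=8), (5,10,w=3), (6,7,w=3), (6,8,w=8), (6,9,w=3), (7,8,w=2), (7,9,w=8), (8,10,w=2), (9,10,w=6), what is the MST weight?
20 (MST edges: (1,7,w=2), (1,10,w=1), (2,5,w=2), (3,9,w=3), (4,8,w=3), (5,6,w=2), (5,7,w=2), (6,9,w=3), (7,8,w=2); sum of weights 2 + 1 + 2 + 3 + 3 + 2 + 2 + 3 + 2 = 20)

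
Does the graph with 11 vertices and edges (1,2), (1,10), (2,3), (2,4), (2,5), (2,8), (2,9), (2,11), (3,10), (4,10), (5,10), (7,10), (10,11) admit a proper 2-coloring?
Yes. Partition: {1, 3, 4, 5, 6, 7, 8, 9, 11}, {2, 10}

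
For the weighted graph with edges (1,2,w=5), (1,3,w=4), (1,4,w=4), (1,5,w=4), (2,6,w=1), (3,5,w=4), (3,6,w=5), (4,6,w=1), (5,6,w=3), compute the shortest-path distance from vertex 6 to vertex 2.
1 (path: 6 -> 2; weights 1 = 1)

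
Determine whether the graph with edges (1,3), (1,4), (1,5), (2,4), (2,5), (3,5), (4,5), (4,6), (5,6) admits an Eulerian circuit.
No (2 vertices have odd degree: {1, 5}; Eulerian circuit requires 0)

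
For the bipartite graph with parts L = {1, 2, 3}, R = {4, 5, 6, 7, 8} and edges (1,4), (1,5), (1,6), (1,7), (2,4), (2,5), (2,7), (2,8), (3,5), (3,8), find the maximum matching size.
3 (matching: (1,6), (2,7), (3,8); upper bound min(|L|,|R|) = min(3,5) = 3)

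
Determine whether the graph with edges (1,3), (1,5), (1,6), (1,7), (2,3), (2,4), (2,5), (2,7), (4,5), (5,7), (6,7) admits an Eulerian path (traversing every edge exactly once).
Yes — and in fact it has an Eulerian circuit (the graph is connected and all 7 vertices have even degree)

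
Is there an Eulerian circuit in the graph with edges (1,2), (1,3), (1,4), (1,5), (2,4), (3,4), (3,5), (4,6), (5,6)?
No (2 vertices have odd degree: {3, 5}; Eulerian circuit requires 0)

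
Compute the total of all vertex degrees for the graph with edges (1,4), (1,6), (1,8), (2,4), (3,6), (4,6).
12 (handshake: sum of degrees = 2|E| = 2 x 6 = 12)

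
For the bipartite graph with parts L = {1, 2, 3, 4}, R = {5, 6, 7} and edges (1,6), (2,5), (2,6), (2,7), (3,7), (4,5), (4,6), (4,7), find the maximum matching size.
3 (matching: (1,6), (2,7), (4,5); upper bound min(|L|,|R|) = min(4,3) = 3)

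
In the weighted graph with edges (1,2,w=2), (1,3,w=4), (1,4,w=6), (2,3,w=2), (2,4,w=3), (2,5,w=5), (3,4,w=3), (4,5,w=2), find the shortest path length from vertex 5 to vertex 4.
2 (path: 5 -> 4; weights 2 = 2)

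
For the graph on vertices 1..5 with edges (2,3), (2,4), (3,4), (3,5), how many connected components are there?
2 (components: {1}, {2, 3, 4, 5})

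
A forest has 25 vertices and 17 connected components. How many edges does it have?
8 (Each of the 17 component trees on V_i vertices has V_i - 1 edges; summing gives V - C = 25 - 17 = 8)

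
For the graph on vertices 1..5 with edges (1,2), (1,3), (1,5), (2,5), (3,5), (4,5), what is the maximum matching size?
2 (matching: (1,3), (4,5); upper bound floor(n/2) = floor(5/2) = 2)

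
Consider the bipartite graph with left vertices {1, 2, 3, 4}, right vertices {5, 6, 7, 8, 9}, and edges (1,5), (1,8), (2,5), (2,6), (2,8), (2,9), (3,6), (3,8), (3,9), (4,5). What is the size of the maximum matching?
4 (matching: (1,8), (2,9), (3,6), (4,5); upper bound min(|L|,|R|) = min(4,5) = 4)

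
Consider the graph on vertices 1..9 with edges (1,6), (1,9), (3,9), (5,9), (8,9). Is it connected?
No, it has 4 components: {1, 3, 5, 6, 8, 9}, {2}, {4}, {7}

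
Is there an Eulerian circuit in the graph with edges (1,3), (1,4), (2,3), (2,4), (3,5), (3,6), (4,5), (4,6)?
Yes (the graph is connected and all 6 vertices have even degree)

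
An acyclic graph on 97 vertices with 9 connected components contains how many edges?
88 (Each of the 9 component trees on V_i vertices has V_i - 1 edges; summing gives V - C = 97 - 9 = 88)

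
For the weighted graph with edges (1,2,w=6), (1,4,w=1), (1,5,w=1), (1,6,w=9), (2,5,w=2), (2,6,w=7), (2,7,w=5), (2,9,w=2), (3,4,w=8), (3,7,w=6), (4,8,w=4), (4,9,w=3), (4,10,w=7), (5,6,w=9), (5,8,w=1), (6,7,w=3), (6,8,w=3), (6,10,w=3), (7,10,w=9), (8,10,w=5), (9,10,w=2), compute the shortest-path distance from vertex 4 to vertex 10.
5 (path: 4 -> 9 -> 10; weights 3 + 2 = 5)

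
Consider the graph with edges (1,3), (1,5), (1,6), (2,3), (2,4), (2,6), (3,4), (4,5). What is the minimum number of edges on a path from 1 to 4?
2 (path: 1 -> 3 -> 4, 2 edges)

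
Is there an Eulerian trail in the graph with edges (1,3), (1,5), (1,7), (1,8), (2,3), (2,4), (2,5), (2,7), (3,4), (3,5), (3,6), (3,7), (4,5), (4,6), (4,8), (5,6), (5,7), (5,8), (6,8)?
Yes (the graph is connected and exactly 2 vertices have odd degree: {4, 5}; any Eulerian path must start and end at those)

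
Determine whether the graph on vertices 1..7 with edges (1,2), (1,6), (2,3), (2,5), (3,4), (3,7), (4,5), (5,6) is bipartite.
Yes. Partition: {1, 3, 5}, {2, 4, 6, 7}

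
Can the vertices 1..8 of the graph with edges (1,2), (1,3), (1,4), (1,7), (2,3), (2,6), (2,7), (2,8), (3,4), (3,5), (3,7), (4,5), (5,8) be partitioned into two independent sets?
No (odd cycle of length 3: 4 -> 1 -> 3 -> 4)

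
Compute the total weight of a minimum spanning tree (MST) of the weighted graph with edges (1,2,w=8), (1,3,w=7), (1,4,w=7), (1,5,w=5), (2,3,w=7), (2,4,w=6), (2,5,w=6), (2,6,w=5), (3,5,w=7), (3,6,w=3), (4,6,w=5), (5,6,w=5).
23 (MST edges: (1,5,w=5), (2,6,w=5), (3,6,w=3), (4,6,w=5), (5,6,w=5); sum of weights 5 + 5 + 3 + 5 + 5 = 23)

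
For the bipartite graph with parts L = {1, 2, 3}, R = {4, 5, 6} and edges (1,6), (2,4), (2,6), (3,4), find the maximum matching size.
2 (matching: (1,6), (2,4); upper bound min(|L|,|R|) = min(3,3) = 3)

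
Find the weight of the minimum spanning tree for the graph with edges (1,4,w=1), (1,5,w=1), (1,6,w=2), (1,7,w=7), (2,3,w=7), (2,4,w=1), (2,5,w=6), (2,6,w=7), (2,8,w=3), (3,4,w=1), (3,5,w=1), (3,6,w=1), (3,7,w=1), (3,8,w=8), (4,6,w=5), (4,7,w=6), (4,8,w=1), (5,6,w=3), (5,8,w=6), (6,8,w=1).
7 (MST edges: (1,4,w=1), (1,5,w=1), (2,4,w=1), (3,4,w=1), (3,6,w=1), (3,7,w=1), (4,8,w=1); sum of weights 1 + 1 + 1 + 1 + 1 + 1 + 1 = 7)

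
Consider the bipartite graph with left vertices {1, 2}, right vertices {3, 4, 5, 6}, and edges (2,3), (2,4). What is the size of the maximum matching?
1 (matching: (2,4); upper bound min(|L|,|R|) = min(2,4) = 2)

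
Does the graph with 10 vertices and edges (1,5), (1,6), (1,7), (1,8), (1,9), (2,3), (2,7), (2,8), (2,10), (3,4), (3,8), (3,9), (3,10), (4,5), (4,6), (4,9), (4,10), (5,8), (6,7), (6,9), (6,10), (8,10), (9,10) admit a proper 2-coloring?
No (odd cycle of length 3: 8 -> 1 -> 5 -> 8)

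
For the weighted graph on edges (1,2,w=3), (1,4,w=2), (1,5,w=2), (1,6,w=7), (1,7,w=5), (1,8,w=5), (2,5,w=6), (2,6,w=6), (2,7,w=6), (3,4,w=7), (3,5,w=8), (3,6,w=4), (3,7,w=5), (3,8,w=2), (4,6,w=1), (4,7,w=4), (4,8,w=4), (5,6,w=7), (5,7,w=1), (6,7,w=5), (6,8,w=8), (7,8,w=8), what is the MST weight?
15 (MST edges: (1,2,w=3), (1,4,w=2), (1,5,w=2), (3,6,w=4), (3,8,w=2), (4,6,w=1), (5,7,w=1); sum of weights 3 + 2 + 2 + 4 + 2 + 1 + 1 = 15)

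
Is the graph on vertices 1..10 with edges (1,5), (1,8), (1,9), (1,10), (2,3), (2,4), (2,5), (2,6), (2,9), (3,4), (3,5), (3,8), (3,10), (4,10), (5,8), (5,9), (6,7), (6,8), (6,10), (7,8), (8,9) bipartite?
No (odd cycle of length 3: 9 -> 1 -> 5 -> 9)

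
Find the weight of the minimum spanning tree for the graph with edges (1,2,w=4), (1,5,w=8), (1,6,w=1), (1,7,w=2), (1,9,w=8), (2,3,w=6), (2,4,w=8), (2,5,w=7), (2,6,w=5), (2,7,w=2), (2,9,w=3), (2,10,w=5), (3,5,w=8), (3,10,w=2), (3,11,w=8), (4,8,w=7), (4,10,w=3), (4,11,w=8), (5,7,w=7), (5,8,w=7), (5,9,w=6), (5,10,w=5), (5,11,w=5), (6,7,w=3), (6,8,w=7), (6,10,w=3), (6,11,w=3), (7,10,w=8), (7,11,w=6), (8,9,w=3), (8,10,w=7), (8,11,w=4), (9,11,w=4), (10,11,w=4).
27 (MST edges: (1,6,w=1), (1,7,w=2), (2,7,w=2), (2,9,w=3), (3,10,w=2), (4,10,w=3), (5,11,w=5), (6,10,w=3), (6,11,w=3), (8,9,w=3); sum of weights 1 + 2 + 2 + 3 + 2 + 3 + 5 + 3 + 3 + 3 = 27)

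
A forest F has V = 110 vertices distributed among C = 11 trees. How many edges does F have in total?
99 (Each of the 11 component trees on V_i vertices has V_i - 1 edges; summing gives V - C = 110 - 11 = 99)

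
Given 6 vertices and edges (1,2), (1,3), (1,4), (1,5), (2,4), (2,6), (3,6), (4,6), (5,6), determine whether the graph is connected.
Yes (BFS from 1 visits [1, 2, 3, 4, 5, 6] — all 6 vertices reached)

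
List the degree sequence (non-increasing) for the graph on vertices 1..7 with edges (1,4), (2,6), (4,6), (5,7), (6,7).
[3, 2, 2, 1, 1, 1, 0] (degrees: deg(1)=1, deg(2)=1, deg(3)=0, deg(4)=2, deg(5)=1, deg(6)=3, deg(7)=2)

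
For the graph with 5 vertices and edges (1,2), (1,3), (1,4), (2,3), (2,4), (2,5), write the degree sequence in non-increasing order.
[4, 3, 2, 2, 1] (degrees: deg(1)=3, deg(2)=4, deg(3)=2, deg(4)=2, deg(5)=1)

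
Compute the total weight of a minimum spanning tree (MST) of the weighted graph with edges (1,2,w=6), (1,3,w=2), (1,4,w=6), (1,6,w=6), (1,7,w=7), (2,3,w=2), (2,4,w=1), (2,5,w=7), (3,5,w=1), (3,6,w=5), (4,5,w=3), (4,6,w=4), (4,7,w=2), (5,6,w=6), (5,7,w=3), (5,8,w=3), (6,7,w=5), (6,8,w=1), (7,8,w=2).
11 (MST edges: (1,3,w=2), (2,3,w=2), (2,4,w=1), (3,5,w=1), (4,7,w=2), (6,8,w=1), (7,8,w=2); sum of weights 2 + 2 + 1 + 1 + 2 + 1 + 2 = 11)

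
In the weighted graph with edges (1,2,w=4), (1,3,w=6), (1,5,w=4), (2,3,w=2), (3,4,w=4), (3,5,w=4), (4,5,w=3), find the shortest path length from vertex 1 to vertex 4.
7 (path: 1 -> 5 -> 4; weights 4 + 3 = 7)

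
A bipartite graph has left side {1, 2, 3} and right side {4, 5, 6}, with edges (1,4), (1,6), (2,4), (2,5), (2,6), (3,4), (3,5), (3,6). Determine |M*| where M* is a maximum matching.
3 (matching: (1,6), (2,5), (3,4); upper bound min(|L|,|R|) = min(3,3) = 3)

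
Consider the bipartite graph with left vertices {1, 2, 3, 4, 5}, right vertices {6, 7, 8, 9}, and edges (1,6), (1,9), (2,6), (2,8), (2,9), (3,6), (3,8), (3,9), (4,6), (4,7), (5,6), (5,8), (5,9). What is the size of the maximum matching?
4 (matching: (1,9), (2,8), (3,6), (4,7); upper bound min(|L|,|R|) = min(5,4) = 4)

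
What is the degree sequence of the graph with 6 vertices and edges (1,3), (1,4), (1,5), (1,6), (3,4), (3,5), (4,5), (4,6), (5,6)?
[4, 4, 4, 3, 3, 0] (degrees: deg(1)=4, deg(2)=0, deg(3)=3, deg(4)=4, deg(5)=4, deg(6)=3)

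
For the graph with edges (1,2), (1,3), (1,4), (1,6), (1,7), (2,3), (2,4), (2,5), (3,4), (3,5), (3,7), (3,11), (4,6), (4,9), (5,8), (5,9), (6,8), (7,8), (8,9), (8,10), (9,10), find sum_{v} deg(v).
42 (handshake: sum of degrees = 2|E| = 2 x 21 = 42)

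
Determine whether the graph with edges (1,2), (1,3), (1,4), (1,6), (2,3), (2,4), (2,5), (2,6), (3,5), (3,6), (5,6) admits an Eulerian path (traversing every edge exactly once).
Yes (the graph is connected and exactly 2 vertices have odd degree: {2, 5}; any Eulerian path must start and end at those)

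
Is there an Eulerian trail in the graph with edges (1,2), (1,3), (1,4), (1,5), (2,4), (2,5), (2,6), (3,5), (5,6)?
Yes — and in fact it has an Eulerian circuit (the graph is connected and all 6 vertices have even degree)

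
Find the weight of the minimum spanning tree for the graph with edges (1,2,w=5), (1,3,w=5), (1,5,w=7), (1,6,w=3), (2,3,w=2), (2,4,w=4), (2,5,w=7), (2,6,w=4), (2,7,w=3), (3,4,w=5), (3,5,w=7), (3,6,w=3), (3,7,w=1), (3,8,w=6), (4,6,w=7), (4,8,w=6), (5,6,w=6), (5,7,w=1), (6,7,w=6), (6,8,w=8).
20 (MST edges: (1,6,w=3), (2,3,w=2), (2,4,w=4), (3,6,w=3), (3,7,w=1), (3,8,w=6), (5,7,w=1); sum of weights 3 + 2 + 4 + 3 + 1 + 6 + 1 = 20)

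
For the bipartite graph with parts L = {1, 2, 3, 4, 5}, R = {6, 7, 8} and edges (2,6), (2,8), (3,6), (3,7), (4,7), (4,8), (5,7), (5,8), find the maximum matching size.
3 (matching: (2,8), (3,6), (4,7); upper bound min(|L|,|R|) = min(5,3) = 3)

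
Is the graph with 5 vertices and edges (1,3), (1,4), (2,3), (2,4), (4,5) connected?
Yes (BFS from 1 visits [1, 3, 4, 2, 5] — all 5 vertices reached)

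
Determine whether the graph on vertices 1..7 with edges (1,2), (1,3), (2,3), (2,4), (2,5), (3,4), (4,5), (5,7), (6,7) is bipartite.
No (odd cycle of length 3: 3 -> 1 -> 2 -> 3)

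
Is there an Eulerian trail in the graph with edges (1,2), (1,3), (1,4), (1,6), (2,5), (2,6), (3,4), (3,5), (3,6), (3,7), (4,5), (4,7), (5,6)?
Yes (the graph is connected and exactly 2 vertices have odd degree: {2, 3}; any Eulerian path must start and end at those)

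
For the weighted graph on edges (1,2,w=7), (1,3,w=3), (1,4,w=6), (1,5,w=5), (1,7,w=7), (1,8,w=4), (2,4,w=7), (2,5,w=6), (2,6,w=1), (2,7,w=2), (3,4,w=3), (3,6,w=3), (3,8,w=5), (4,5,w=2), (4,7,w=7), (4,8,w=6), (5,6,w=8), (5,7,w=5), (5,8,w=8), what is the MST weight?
18 (MST edges: (1,3,w=3), (1,8,w=4), (2,6,w=1), (2,7,w=2), (3,4,w=3), (3,6,w=3), (4,5,w=2); sum of weights 3 + 4 + 1 + 2 + 3 + 3 + 2 = 18)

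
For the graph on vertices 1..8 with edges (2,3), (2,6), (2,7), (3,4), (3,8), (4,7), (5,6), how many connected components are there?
2 (components: {1}, {2, 3, 4, 5, 6, 7, 8})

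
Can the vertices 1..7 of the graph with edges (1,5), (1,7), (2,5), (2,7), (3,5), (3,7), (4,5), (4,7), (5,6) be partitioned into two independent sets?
Yes. Partition: {1, 2, 3, 4, 6}, {5, 7}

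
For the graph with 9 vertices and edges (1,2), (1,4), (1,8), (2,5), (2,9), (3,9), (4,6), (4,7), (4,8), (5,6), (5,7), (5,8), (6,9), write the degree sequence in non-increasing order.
[4, 4, 3, 3, 3, 3, 3, 2, 1] (degrees: deg(1)=3, deg(2)=3, deg(3)=1, deg(4)=4, deg(5)=4, deg(6)=3, deg(7)=2, deg(8)=3, deg(9)=3)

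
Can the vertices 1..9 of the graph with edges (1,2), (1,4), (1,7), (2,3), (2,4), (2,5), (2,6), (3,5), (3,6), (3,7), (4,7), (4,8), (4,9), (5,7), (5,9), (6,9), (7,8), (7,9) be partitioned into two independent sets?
No (odd cycle of length 3: 7 -> 1 -> 4 -> 7)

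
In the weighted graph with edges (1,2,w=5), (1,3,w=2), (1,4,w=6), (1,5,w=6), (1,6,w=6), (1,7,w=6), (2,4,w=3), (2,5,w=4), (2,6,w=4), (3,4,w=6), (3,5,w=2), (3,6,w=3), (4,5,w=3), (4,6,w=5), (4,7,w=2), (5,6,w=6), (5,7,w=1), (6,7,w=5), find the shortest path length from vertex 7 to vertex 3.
3 (path: 7 -> 5 -> 3; weights 1 + 2 = 3)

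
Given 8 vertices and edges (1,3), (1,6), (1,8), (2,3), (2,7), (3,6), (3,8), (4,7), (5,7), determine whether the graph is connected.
Yes (BFS from 1 visits [1, 3, 6, 8, 2, 7, 4, 5] — all 8 vertices reached)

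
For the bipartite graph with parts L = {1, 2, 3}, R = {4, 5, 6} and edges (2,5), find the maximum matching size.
1 (matching: (2,5); upper bound min(|L|,|R|) = min(3,3) = 3)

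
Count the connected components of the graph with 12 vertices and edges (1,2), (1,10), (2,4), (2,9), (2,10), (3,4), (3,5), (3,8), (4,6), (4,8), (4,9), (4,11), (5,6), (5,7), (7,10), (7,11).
2 (components: {1, 2, 3, 4, 5, 6, 7, 8, 9, 10, 11}, {12})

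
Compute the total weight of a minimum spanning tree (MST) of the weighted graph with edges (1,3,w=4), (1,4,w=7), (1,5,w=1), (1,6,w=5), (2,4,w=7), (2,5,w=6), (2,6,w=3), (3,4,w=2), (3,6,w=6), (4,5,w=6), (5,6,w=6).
15 (MST edges: (1,3,w=4), (1,5,w=1), (1,6,w=5), (2,6,w=3), (3,4,w=2); sum of weights 4 + 1 + 5 + 3 + 2 = 15)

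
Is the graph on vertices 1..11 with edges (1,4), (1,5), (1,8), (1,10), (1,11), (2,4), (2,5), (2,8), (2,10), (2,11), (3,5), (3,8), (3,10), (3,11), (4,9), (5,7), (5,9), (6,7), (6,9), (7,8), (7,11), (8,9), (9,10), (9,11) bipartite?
Yes. Partition: {1, 2, 3, 7, 9}, {4, 5, 6, 8, 10, 11}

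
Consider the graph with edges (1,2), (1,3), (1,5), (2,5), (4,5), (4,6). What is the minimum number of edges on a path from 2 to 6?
3 (path: 2 -> 5 -> 4 -> 6, 3 edges)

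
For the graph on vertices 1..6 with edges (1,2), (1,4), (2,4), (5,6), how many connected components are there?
3 (components: {1, 2, 4}, {3}, {5, 6})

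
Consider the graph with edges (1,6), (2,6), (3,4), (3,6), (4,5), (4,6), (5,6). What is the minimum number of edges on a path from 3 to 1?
2 (path: 3 -> 6 -> 1, 2 edges)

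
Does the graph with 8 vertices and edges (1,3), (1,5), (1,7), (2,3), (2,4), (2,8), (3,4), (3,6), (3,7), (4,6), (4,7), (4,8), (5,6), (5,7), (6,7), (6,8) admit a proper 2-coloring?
No (odd cycle of length 3: 5 -> 1 -> 7 -> 5)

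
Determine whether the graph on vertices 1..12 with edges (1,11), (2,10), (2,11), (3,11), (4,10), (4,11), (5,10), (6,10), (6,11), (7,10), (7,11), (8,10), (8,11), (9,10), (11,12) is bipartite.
Yes. Partition: {1, 2, 3, 4, 5, 6, 7, 8, 9, 12}, {10, 11}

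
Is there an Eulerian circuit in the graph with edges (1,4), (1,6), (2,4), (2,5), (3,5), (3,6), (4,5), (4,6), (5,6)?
Yes (the graph is connected and all 6 vertices have even degree)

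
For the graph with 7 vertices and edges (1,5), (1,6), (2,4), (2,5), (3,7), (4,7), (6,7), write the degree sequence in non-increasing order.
[3, 2, 2, 2, 2, 2, 1] (degrees: deg(1)=2, deg(2)=2, deg(3)=1, deg(4)=2, deg(5)=2, deg(6)=2, deg(7)=3)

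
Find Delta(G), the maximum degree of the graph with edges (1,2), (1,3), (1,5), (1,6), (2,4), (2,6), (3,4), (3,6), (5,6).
4 (attained at vertices 1, 6)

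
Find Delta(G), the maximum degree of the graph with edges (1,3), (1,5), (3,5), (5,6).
3 (attained at vertex 5)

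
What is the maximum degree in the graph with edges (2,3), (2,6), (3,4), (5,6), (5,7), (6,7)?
3 (attained at vertex 6)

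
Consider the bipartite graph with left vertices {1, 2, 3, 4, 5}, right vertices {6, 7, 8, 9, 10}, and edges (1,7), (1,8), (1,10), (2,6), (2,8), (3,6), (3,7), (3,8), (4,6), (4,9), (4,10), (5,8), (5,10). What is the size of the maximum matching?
5 (matching: (1,7), (2,8), (3,6), (4,9), (5,10); upper bound min(|L|,|R|) = min(5,5) = 5)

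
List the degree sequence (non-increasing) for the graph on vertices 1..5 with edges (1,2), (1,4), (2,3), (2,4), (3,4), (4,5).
[4, 3, 2, 2, 1] (degrees: deg(1)=2, deg(2)=3, deg(3)=2, deg(4)=4, deg(5)=1)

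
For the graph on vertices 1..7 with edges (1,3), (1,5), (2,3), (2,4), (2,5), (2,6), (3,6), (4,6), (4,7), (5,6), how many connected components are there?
1 (components: {1, 2, 3, 4, 5, 6, 7})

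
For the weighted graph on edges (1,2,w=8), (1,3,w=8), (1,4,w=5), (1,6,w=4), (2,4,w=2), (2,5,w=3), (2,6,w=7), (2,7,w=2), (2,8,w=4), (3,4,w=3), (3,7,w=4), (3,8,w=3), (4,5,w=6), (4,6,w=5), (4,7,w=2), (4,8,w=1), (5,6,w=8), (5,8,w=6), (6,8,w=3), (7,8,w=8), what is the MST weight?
18 (MST edges: (1,6,w=4), (2,4,w=2), (2,5,w=3), (2,7,w=2), (3,4,w=3), (4,8,w=1), (6,8,w=3); sum of weights 4 + 2 + 3 + 2 + 3 + 1 + 3 = 18)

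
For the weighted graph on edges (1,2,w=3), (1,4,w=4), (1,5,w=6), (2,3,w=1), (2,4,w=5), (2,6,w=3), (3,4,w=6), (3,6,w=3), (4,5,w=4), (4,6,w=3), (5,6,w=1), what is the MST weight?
11 (MST edges: (1,2,w=3), (2,3,w=1), (2,6,w=3), (4,6,w=3), (5,6,w=1); sum of weights 3 + 1 + 3 + 3 + 1 = 11)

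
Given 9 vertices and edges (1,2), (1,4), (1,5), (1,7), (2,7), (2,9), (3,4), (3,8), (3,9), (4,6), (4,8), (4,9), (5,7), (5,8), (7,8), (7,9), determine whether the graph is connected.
Yes (BFS from 1 visits [1, 2, 4, 5, 7, 9, 3, 6, 8] — all 9 vertices reached)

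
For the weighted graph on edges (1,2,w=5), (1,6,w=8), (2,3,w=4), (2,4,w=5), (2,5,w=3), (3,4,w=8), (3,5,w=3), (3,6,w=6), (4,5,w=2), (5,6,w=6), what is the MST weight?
19 (MST edges: (1,2,w=5), (2,5,w=3), (3,5,w=3), (3,6,w=6), (4,5,w=2); sum of weights 5 + 3 + 3 + 6 + 2 = 19)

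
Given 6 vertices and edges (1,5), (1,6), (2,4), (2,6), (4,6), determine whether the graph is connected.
No, it has 2 components: {1, 2, 4, 5, 6}, {3}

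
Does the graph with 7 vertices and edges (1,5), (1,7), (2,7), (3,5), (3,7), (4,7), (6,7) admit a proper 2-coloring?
Yes. Partition: {1, 2, 3, 4, 6}, {5, 7}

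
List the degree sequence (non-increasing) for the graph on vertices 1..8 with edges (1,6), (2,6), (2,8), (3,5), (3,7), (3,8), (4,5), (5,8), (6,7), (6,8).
[4, 4, 3, 3, 2, 2, 1, 1] (degrees: deg(1)=1, deg(2)=2, deg(3)=3, deg(4)=1, deg(5)=3, deg(6)=4, deg(7)=2, deg(8)=4)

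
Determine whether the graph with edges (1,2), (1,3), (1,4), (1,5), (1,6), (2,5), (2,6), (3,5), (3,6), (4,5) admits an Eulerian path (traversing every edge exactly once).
No (4 vertices have odd degree: {1, 2, 3, 6}; Eulerian path requires 0 or 2)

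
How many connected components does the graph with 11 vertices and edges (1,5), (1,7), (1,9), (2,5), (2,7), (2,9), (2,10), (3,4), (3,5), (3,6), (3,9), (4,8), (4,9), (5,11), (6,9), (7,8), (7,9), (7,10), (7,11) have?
1 (components: {1, 2, 3, 4, 5, 6, 7, 8, 9, 10, 11})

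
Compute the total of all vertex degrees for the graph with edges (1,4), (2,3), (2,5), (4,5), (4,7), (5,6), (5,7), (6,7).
16 (handshake: sum of degrees = 2|E| = 2 x 8 = 16)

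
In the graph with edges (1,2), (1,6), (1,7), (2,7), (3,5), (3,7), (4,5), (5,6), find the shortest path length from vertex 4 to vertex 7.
3 (path: 4 -> 5 -> 3 -> 7, 3 edges)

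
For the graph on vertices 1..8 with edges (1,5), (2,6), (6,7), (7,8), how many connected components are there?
4 (components: {1, 5}, {2, 6, 7, 8}, {3}, {4})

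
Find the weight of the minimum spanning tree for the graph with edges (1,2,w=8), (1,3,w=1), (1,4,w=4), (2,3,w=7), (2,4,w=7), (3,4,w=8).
12 (MST edges: (1,3,w=1), (1,4,w=4), (2,4,w=7); sum of weights 1 + 4 + 7 = 12)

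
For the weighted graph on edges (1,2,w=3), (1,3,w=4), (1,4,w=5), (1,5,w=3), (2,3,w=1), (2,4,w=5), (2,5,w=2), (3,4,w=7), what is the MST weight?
11 (MST edges: (1,4,w=5), (1,5,w=3), (2,3,w=1), (2,5,w=2); sum of weights 5 + 3 + 1 + 2 = 11)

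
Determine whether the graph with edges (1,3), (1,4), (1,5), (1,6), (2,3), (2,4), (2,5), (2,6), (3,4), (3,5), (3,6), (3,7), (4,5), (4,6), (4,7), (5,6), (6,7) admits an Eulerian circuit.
No (2 vertices have odd degree: {5, 7}; Eulerian circuit requires 0)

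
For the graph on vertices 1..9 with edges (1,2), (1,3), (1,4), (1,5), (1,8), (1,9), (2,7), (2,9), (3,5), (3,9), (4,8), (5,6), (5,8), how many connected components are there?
1 (components: {1, 2, 3, 4, 5, 6, 7, 8, 9})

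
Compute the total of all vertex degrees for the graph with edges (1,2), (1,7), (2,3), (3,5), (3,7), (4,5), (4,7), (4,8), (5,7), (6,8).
20 (handshake: sum of degrees = 2|E| = 2 x 10 = 20)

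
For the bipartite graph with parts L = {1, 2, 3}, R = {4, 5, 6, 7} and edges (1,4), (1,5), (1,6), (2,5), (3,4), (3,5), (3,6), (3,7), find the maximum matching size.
3 (matching: (1,6), (2,5), (3,7); upper bound min(|L|,|R|) = min(3,4) = 3)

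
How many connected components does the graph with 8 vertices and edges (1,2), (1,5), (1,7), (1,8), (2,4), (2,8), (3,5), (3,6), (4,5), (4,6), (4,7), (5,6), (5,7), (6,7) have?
1 (components: {1, 2, 3, 4, 5, 6, 7, 8})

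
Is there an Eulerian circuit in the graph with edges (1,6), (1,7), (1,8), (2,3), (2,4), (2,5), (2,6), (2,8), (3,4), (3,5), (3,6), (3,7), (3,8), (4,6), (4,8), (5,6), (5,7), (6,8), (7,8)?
No (2 vertices have odd degree: {1, 2}; Eulerian circuit requires 0)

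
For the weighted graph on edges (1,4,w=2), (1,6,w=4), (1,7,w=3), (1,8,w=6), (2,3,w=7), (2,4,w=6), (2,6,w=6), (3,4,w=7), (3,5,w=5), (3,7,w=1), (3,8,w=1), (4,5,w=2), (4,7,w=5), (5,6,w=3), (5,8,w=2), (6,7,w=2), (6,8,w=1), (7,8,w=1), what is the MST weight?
15 (MST edges: (1,4,w=2), (2,6,w=6), (3,7,w=1), (3,8,w=1), (4,5,w=2), (5,8,w=2), (6,8,w=1); sum of weights 2 + 6 + 1 + 1 + 2 + 2 + 1 = 15)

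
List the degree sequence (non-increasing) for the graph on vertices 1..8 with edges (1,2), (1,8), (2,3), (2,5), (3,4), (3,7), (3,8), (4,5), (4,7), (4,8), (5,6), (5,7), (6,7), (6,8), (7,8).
[5, 5, 4, 4, 4, 3, 3, 2] (degrees: deg(1)=2, deg(2)=3, deg(3)=4, deg(4)=4, deg(5)=4, deg(6)=3, deg(7)=5, deg(8)=5)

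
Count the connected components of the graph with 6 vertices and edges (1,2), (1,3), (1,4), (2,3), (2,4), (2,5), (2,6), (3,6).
1 (components: {1, 2, 3, 4, 5, 6})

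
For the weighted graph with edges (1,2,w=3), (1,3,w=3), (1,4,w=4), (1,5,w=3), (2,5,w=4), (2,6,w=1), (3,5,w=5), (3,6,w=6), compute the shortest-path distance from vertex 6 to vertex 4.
8 (path: 6 -> 2 -> 1 -> 4; weights 1 + 3 + 4 = 8)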